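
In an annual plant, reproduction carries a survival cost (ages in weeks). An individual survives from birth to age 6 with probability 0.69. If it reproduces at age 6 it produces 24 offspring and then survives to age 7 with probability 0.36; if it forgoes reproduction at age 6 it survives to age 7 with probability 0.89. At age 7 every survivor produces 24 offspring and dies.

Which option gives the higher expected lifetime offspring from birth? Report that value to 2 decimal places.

22.52

breed at age 6: R₀ = 0.69 × (24 + 0.36 × 24) = 0.69 × 32.6400 = 22.5216
delay to age 7: R₀ = 0.69 × (0.89 × 24) = 0.69 × 21.3600 = 14.7384
Higher: breed at age 6 (22.5216).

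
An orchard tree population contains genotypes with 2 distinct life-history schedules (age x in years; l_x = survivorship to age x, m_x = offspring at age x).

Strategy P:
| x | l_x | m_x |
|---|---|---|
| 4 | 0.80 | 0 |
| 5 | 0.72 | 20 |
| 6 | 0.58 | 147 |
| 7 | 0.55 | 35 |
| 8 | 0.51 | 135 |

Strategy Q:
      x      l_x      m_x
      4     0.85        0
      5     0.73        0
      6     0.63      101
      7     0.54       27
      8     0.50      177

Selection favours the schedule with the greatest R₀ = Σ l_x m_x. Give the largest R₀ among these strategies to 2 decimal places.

Strategy P: R₀ = 0.80×0 + 0.72×20 + 0.58×147 + 0.55×35 + 0.51×135 = 187.7600
Strategy Q: R₀ = 0.85×0 + 0.73×0 + 0.63×101 + 0.54×27 + 0.50×177 = 166.7100
Highest R₀: strategy P with 187.7600.

187.76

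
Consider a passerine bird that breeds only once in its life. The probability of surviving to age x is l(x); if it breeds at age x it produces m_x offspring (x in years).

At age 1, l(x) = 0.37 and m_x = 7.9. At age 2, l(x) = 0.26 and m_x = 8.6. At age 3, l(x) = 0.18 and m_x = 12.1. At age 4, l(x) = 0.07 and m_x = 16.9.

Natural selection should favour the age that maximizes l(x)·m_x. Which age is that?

Expected offspring if breeding at age x = l(x) × m_x:
  age 1: 0.37 × 7.9 = 2.923
  age 2: 0.26 × 8.6 = 2.236
  age 3: 0.18 × 12.1 = 2.178
  age 4: 0.07 × 16.9 = 1.183
Maximum at age 1 (2.923).

1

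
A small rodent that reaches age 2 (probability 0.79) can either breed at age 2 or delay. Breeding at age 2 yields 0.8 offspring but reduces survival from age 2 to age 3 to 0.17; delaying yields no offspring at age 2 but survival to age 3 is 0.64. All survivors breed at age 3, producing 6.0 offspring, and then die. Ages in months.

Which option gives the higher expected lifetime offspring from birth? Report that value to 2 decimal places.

breed at age 2: R₀ = 0.79 × (0.8 + 0.17 × 6.0) = 0.79 × 1.8200 = 1.4378
delay to age 3: R₀ = 0.79 × (0.64 × 6.0) = 0.79 × 3.8400 = 3.0336
Higher: delay to age 3 (3.0336).

3.03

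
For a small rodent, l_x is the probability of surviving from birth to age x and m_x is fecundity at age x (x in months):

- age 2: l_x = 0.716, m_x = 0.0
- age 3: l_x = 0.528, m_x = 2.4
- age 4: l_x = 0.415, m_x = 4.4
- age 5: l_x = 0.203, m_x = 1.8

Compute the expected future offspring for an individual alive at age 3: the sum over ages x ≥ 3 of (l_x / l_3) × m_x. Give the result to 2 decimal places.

l_3 = 0.528. Conditional survival from age 3 to x is l_x / l_3.
  x=3: (0.528/0.528) × 2.4 = 2.4000
  x=4: (0.415/0.528) × 4.4 = 3.4583
  x=5: (0.203/0.528) × 1.8 = 0.6920
Sum = 2.4000 + 3.4583 + 0.6920 = 6.5504

6.55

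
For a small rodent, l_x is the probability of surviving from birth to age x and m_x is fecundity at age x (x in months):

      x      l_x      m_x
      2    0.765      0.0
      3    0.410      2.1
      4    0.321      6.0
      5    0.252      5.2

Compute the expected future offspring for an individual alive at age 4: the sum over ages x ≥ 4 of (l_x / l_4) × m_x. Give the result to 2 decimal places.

10.08

l_4 = 0.321. Conditional survival from age 4 to x is l_x / l_4.
  x=4: (0.321/0.321) × 6.0 = 6.0000
  x=5: (0.252/0.321) × 5.2 = 4.0822
Sum = 6.0000 + 4.0822 = 10.0822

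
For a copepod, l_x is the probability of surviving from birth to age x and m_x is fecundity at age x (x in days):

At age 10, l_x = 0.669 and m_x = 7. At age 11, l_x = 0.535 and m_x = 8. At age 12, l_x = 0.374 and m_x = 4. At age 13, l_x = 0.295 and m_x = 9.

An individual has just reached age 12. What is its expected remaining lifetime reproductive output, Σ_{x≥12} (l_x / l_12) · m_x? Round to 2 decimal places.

l_12 = 0.374. Conditional survival from age 12 to x is l_x / l_12.
  x=12: (0.374/0.374) × 4 = 4.0000
  x=13: (0.295/0.374) × 9 = 7.0989
Sum = 4.0000 + 7.0989 = 11.0989

11.10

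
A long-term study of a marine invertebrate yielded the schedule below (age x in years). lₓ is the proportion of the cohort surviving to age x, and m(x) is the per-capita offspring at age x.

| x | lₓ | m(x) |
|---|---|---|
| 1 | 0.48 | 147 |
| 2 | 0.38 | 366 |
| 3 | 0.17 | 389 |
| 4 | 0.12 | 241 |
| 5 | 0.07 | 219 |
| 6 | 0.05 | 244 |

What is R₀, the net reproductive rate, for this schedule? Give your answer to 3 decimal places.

R₀ = Σ lₓ m(x):
  age 1: 0.48 × 147 = 70.5600
  age 2: 0.38 × 366 = 139.0800
  age 3: 0.17 × 389 = 66.1300
  age 4: 0.12 × 241 = 28.9200
  age 5: 0.07 × 219 = 15.3300
  age 6: 0.05 × 244 = 12.2000
R₀ = 70.5600 + 139.0800 + 66.1300 + 28.9200 + 15.3300 + 12.2000 = 332.2200

332.220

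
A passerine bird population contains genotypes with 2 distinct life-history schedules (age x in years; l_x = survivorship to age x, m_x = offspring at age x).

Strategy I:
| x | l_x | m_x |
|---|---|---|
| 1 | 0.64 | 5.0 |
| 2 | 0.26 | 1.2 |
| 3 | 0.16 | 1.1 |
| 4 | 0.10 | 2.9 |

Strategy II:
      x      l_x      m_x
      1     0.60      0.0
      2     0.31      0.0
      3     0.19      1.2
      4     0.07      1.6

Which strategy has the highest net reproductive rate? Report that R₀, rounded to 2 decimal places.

Strategy I: R₀ = 0.64×5.0 + 0.26×1.2 + 0.16×1.1 + 0.10×2.9 = 3.9780
Strategy II: R₀ = 0.60×0.0 + 0.31×0.0 + 0.19×1.2 + 0.07×1.6 = 0.3400
Highest R₀: strategy I with 3.9780.

3.98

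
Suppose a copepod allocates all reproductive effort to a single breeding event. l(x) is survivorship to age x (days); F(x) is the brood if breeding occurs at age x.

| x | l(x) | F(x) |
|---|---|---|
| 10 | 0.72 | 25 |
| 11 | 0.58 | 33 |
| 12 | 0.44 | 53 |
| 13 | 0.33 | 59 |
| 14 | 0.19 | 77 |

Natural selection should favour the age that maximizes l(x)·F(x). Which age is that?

Expected offspring if breeding at age x = l(x) × F(x):
  age 10: 0.72 × 25 = 18.000
  age 11: 0.58 × 33 = 19.140
  age 12: 0.44 × 53 = 23.320
  age 13: 0.33 × 59 = 19.470
  age 14: 0.19 × 77 = 14.630
Maximum at age 12 (23.320).

12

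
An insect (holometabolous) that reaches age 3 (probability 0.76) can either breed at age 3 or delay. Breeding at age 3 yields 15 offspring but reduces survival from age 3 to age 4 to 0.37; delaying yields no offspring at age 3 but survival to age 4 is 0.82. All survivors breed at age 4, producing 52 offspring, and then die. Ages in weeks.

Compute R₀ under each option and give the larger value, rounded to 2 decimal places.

32.41

breed at age 3: R₀ = 0.76 × (15 + 0.37 × 52) = 0.76 × 34.2400 = 26.0224
delay to age 4: R₀ = 0.76 × (0.82 × 52) = 0.76 × 42.6400 = 32.4064
Higher: delay to age 4 (32.4064).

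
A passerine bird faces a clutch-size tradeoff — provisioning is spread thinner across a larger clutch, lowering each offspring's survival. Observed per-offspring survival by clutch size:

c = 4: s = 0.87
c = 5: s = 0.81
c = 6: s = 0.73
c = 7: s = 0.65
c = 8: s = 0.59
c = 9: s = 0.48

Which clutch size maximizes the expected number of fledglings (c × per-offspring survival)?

8

Expected fledglings = c × s(c):
  c=4: 4 × 0.87 = 3.480
  c=5: 5 × 0.81 = 4.050
  c=6: 6 × 0.73 = 4.380
  c=7: 7 × 0.65 = 4.550
  c=8: 8 × 0.59 = 4.720
  c=9: 9 × 0.48 = 4.320
Maximum at c = 8 (4.720 fledglings).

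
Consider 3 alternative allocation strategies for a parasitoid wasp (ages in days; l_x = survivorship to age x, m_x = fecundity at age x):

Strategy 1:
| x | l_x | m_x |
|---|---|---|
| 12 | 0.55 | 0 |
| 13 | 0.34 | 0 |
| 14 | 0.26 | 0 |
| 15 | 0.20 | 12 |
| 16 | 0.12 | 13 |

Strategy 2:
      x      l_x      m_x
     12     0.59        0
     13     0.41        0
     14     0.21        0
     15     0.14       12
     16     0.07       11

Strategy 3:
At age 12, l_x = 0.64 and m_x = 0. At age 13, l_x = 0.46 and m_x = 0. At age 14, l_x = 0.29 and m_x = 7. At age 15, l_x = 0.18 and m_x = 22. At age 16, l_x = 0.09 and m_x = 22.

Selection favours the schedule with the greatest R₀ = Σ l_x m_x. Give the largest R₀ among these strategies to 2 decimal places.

Strategy 1: R₀ = 0.55×0 + 0.34×0 + 0.26×0 + 0.20×12 + 0.12×13 = 3.9600
Strategy 2: R₀ = 0.59×0 + 0.41×0 + 0.21×0 + 0.14×12 + 0.07×11 = 2.4500
Strategy 3: R₀ = 0.64×0 + 0.46×0 + 0.29×7 + 0.18×22 + 0.09×22 = 7.9700
Highest R₀: strategy 3 with 7.9700.

7.97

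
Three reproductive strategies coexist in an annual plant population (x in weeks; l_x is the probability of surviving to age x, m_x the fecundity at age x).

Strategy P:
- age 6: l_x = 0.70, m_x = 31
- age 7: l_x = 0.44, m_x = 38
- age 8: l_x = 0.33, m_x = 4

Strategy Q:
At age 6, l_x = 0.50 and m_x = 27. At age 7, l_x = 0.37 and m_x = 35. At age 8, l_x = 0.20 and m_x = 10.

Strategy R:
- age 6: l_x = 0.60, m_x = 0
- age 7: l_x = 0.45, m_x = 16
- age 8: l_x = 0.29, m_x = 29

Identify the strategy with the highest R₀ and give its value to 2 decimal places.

Strategy P: R₀ = 0.70×31 + 0.44×38 + 0.33×4 = 39.7400
Strategy Q: R₀ = 0.50×27 + 0.37×35 + 0.20×10 = 28.4500
Strategy R: R₀ = 0.60×0 + 0.45×16 + 0.29×29 = 15.6100
Highest R₀: strategy P with 39.7400.

39.74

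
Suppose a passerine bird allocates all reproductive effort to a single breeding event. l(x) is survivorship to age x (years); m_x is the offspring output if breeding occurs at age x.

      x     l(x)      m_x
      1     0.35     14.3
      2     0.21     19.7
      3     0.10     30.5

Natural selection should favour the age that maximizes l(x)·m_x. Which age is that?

Expected offspring if breeding at age x = l(x) × m_x:
  age 1: 0.35 × 14.3 = 5.005
  age 2: 0.21 × 19.7 = 4.137
  age 3: 0.10 × 30.5 = 3.050
Maximum at age 1 (5.005).

1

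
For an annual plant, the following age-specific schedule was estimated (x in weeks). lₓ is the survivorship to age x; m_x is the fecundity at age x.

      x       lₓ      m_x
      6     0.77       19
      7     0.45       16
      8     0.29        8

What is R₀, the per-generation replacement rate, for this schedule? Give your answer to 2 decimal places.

24.15

R₀ = Σ lₓ m_x:
  age 6: 0.77 × 19 = 14.6300
  age 7: 0.45 × 16 = 7.2000
  age 8: 0.29 × 8 = 2.3200
R₀ = 14.6300 + 7.2000 + 2.3200 = 24.1500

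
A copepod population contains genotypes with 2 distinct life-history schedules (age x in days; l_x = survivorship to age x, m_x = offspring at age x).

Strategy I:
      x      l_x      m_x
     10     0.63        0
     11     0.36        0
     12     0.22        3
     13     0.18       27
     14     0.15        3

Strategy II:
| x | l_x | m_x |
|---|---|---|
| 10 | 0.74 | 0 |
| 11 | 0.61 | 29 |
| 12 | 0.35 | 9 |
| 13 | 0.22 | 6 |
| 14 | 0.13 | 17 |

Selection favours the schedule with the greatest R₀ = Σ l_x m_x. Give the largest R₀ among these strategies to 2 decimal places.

24.37

Strategy I: R₀ = 0.63×0 + 0.36×0 + 0.22×3 + 0.18×27 + 0.15×3 = 5.9700
Strategy II: R₀ = 0.74×0 + 0.61×29 + 0.35×9 + 0.22×6 + 0.13×17 = 24.3700
Highest R₀: strategy II with 24.3700.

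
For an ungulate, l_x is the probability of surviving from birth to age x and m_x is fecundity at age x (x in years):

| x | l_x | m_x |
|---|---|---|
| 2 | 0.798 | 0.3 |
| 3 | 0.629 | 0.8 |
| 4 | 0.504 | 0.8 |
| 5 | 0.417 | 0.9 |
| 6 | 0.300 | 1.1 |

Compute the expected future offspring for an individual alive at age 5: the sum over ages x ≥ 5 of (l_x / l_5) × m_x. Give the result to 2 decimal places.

l_5 = 0.417. Conditional survival from age 5 to x is l_x / l_5.
  x=5: (0.417/0.417) × 0.9 = 0.9000
  x=6: (0.300/0.417) × 1.1 = 0.7914
Sum = 0.9000 + 0.7914 = 1.6914

1.69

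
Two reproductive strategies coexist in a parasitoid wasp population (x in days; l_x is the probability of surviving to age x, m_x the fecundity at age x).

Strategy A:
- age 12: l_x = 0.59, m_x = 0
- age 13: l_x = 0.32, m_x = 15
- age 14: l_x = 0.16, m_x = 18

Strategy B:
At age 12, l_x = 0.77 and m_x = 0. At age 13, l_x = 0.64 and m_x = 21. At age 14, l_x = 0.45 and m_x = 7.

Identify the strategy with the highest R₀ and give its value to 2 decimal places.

16.59

Strategy A: R₀ = 0.59×0 + 0.32×15 + 0.16×18 = 7.6800
Strategy B: R₀ = 0.77×0 + 0.64×21 + 0.45×7 = 16.5900
Highest R₀: strategy B with 16.5900.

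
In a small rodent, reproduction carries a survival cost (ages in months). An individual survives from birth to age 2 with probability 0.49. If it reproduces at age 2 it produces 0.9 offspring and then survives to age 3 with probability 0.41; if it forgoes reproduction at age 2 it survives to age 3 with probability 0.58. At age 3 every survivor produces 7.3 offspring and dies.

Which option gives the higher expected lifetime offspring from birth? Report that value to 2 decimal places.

2.07

breed at age 2: R₀ = 0.49 × (0.9 + 0.41 × 7.3) = 0.49 × 3.8930 = 1.9076
delay to age 3: R₀ = 0.49 × (0.58 × 7.3) = 0.49 × 4.2340 = 2.0747
Higher: delay to age 3 (2.0747).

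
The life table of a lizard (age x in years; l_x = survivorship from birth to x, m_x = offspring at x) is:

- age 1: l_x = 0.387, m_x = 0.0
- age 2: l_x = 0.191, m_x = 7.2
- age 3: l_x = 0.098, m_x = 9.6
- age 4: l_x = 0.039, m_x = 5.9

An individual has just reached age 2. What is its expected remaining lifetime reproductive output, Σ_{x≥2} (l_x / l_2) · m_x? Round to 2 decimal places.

13.33

l_2 = 0.191. Conditional survival from age 2 to x is l_x / l_2.
  x=2: (0.191/0.191) × 7.2 = 7.2000
  x=3: (0.098/0.191) × 9.6 = 4.9257
  x=4: (0.039/0.191) × 5.9 = 1.2047
Sum = 7.2000 + 4.9257 + 1.2047 = 13.3304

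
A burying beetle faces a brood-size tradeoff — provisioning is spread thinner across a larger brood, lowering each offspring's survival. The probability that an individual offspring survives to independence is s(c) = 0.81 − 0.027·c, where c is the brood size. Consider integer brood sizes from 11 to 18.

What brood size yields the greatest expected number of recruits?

Expected recruits = c × s(c):
  c=11: 11 × 0.513 = 5.643
  c=12: 12 × 0.486 = 5.832
  c=13: 13 × 0.459 = 5.967
  c=14: 14 × 0.432 = 6.048
  c=15: 15 × 0.405 = 6.075
  c=16: 16 × 0.378 = 6.048
  c=17: 17 × 0.351 = 5.967
  c=18: 18 × 0.324 = 5.832
Maximum at c = 15 (6.075 recruits).

15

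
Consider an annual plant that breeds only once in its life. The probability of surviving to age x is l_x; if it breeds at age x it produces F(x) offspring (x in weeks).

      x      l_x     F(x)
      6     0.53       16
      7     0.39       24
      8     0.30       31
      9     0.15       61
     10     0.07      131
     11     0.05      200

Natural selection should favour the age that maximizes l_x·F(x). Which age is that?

11

Expected offspring if breeding at age x = l_x × F(x):
  age 6: 0.53 × 16 = 8.480
  age 7: 0.39 × 24 = 9.360
  age 8: 0.30 × 31 = 9.300
  age 9: 0.15 × 61 = 9.150
  age 10: 0.07 × 131 = 9.170
  age 11: 0.05 × 200 = 10.000
Maximum at age 11 (10.000).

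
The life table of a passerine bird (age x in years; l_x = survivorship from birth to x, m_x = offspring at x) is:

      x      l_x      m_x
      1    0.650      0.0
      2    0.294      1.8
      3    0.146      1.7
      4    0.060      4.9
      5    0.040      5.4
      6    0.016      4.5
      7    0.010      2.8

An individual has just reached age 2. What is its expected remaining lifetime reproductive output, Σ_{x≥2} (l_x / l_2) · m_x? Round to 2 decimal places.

l_2 = 0.294. Conditional survival from age 2 to x is l_x / l_2.
  x=2: (0.294/0.294) × 1.8 = 1.8000
  x=3: (0.146/0.294) × 1.7 = 0.8442
  x=4: (0.060/0.294) × 4.9 = 1.0000
  x=5: (0.040/0.294) × 5.4 = 0.7347
  x=6: (0.016/0.294) × 4.5 = 0.2449
  x=7: (0.010/0.294) × 2.8 = 0.0952
Sum = 1.8000 + 0.8442 + 1.0000 + 0.7347 + 0.2449 + 0.0952 = 4.7190

4.72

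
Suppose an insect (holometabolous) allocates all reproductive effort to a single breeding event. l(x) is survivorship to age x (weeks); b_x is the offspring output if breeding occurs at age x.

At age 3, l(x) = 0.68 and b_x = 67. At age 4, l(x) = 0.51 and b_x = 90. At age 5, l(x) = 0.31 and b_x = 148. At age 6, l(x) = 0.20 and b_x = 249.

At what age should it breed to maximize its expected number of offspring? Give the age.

Expected offspring if breeding at age x = l(x) × b_x:
  age 3: 0.68 × 67 = 45.560
  age 4: 0.51 × 90 = 45.900
  age 5: 0.31 × 148 = 45.880
  age 6: 0.20 × 249 = 49.800
Maximum at age 6 (49.800).

6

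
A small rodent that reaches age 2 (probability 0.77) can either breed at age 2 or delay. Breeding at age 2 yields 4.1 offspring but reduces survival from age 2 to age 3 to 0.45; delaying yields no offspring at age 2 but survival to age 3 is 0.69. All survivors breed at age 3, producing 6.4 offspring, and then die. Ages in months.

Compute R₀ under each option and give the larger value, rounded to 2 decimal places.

5.37

breed at age 2: R₀ = 0.77 × (4.1 + 0.45 × 6.4) = 0.77 × 6.9800 = 5.3746
delay to age 3: R₀ = 0.77 × (0.69 × 6.4) = 0.77 × 4.4160 = 3.4003
Higher: breed at age 2 (5.3746).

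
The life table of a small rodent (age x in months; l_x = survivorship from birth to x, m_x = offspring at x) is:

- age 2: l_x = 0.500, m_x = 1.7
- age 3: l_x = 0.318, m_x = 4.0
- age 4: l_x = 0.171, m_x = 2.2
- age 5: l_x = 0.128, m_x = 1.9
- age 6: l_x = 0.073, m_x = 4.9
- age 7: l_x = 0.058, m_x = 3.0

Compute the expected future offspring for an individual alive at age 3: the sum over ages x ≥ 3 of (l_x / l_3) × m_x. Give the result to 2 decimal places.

7.62

l_3 = 0.318. Conditional survival from age 3 to x is l_x / l_3.
  x=3: (0.318/0.318) × 4.0 = 4.0000
  x=4: (0.171/0.318) × 2.2 = 1.1830
  x=5: (0.128/0.318) × 1.9 = 0.7648
  x=6: (0.073/0.318) × 4.9 = 1.1248
  x=7: (0.058/0.318) × 3.0 = 0.5472
Sum = 4.0000 + 1.1830 + 0.7648 + 1.1248 + 0.5472 = 7.6198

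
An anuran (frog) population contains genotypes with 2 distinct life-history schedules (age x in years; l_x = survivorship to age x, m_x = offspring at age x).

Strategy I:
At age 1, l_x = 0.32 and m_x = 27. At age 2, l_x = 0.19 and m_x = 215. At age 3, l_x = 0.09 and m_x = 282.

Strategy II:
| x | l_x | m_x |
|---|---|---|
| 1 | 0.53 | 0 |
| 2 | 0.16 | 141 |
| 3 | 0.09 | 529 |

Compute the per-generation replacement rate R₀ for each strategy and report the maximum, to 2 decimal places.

Strategy I: R₀ = 0.32×27 + 0.19×215 + 0.09×282 = 74.8700
Strategy II: R₀ = 0.53×0 + 0.16×141 + 0.09×529 = 70.1700
Highest R₀: strategy I with 74.8700.

74.87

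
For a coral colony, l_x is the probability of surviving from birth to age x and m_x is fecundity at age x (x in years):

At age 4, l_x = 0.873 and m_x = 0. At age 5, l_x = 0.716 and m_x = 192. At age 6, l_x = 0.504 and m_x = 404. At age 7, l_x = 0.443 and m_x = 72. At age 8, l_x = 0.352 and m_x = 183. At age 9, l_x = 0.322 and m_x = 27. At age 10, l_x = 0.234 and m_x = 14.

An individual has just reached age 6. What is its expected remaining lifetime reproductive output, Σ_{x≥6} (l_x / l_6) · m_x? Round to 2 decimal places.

618.85

l_6 = 0.504. Conditional survival from age 6 to x is l_x / l_6.
  x=6: (0.504/0.504) × 404 = 404.0000
  x=7: (0.443/0.504) × 72 = 63.2857
  x=8: (0.352/0.504) × 183 = 127.8095
  x=9: (0.322/0.504) × 27 = 17.2500
  x=10: (0.234/0.504) × 14 = 6.5000
Sum = 404.0000 + 63.2857 + 127.8095 + 17.2500 + 6.5000 = 618.8452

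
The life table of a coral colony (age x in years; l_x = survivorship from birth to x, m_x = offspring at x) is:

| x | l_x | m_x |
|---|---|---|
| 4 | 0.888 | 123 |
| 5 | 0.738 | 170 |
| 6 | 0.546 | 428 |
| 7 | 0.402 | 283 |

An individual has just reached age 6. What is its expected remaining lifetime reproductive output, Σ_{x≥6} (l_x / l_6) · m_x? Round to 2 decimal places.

l_6 = 0.546. Conditional survival from age 6 to x is l_x / l_6.
  x=6: (0.546/0.546) × 428 = 428.0000
  x=7: (0.402/0.546) × 283 = 208.3626
Sum = 428.0000 + 208.3626 = 636.3626

636.36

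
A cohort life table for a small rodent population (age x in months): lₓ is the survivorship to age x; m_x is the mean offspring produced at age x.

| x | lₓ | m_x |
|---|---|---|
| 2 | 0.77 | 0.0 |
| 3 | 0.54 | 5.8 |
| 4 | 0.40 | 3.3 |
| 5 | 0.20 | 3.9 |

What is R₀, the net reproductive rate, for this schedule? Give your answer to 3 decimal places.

5.232

R₀ = Σ lₓ m_x:
  age 2: 0.77 × 0.0 = 0.0000
  age 3: 0.54 × 5.8 = 3.1320
  age 4: 0.40 × 3.3 = 1.3200
  age 5: 0.20 × 3.9 = 0.7800
R₀ = 0.0000 + 3.1320 + 1.3200 + 0.7800 = 5.2320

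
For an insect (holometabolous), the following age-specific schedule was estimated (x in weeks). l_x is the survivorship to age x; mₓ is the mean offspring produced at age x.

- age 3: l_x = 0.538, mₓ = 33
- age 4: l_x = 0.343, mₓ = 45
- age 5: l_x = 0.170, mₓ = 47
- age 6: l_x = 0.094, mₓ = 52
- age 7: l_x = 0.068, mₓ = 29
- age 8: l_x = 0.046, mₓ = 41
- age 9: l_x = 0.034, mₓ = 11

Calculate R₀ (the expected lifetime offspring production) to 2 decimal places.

R₀ = Σ l_x mₓ:
  age 3: 0.538 × 33 = 17.7540
  age 4: 0.343 × 45 = 15.4350
  age 5: 0.170 × 47 = 7.9900
  age 6: 0.094 × 52 = 4.8880
  age 7: 0.068 × 29 = 1.9720
  age 8: 0.046 × 41 = 1.8860
  age 9: 0.034 × 11 = 0.3740
R₀ = 17.7540 + 15.4350 + 7.9900 + 4.8880 + 1.9720 + 1.8860 + 0.3740 = 50.2990

50.30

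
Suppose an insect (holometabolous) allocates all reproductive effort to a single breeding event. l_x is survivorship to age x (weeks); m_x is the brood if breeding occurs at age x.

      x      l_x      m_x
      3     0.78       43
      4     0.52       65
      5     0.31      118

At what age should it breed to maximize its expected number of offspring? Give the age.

5

Expected offspring if breeding at age x = l_x × m_x:
  age 3: 0.78 × 43 = 33.540
  age 4: 0.52 × 65 = 33.800
  age 5: 0.31 × 118 = 36.580
Maximum at age 5 (36.580).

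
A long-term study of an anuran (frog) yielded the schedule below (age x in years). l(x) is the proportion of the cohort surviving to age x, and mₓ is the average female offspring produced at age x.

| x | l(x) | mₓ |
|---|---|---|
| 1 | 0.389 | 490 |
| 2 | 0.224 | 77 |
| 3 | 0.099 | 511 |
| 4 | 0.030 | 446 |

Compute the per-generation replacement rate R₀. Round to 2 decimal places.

R₀ = Σ l(x) mₓ:
  age 1: 0.389 × 490 = 190.6100
  age 2: 0.224 × 77 = 17.2480
  age 3: 0.099 × 511 = 50.5890
  age 4: 0.030 × 446 = 13.3800
R₀ = 190.6100 + 17.2480 + 50.5890 + 13.3800 = 271.8270

271.83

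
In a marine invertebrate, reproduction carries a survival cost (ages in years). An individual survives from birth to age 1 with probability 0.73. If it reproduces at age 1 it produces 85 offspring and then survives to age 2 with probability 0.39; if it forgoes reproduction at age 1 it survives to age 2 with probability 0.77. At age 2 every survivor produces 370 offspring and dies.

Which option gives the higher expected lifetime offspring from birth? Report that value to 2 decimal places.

207.98

breed at age 1: R₀ = 0.73 × (85 + 0.39 × 370) = 0.73 × 229.3000 = 167.3890
delay to age 2: R₀ = 0.73 × (0.77 × 370) = 0.73 × 284.9000 = 207.9770
Higher: delay to age 2 (207.9770).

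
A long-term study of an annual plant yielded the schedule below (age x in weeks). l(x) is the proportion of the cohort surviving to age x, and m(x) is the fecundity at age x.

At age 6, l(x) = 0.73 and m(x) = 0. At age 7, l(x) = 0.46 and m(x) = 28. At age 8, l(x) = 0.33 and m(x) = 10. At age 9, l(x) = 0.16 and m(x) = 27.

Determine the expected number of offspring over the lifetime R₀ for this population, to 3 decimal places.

20.500

R₀ = Σ l(x) m(x):
  age 6: 0.73 × 0 = 0.0000
  age 7: 0.46 × 28 = 12.8800
  age 8: 0.33 × 10 = 3.3000
  age 9: 0.16 × 27 = 4.3200
R₀ = 0.0000 + 12.8800 + 3.3000 + 4.3200 = 20.5000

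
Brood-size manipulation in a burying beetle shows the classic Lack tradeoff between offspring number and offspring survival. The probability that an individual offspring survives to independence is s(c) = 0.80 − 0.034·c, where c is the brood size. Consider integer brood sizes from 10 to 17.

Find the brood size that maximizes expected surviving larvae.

12

Expected surviving larvae = c × s(c):
  c=10: 10 × 0.460 = 4.600
  c=11: 11 × 0.426 = 4.686
  c=12: 12 × 0.392 = 4.704
  c=13: 13 × 0.358 = 4.654
  c=14: 14 × 0.324 = 4.536
  c=15: 15 × 0.290 = 4.350
  c=16: 16 × 0.256 = 4.096
  c=17: 17 × 0.222 = 3.774
Maximum at c = 12 (4.704 surviving larvae).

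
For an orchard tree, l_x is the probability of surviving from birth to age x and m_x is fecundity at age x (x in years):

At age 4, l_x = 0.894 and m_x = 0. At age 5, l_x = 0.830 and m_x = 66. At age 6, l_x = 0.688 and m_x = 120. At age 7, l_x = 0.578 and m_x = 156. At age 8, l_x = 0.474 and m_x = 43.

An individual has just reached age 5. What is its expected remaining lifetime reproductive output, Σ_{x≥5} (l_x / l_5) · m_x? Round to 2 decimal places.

l_5 = 0.830. Conditional survival from age 5 to x is l_x / l_5.
  x=5: (0.830/0.830) × 66 = 66.0000
  x=6: (0.688/0.830) × 120 = 99.4699
  x=7: (0.578/0.830) × 156 = 108.6361
  x=8: (0.474/0.830) × 43 = 24.5566
Sum = 66.0000 + 99.4699 + 108.6361 + 24.5566 = 298.6627

298.66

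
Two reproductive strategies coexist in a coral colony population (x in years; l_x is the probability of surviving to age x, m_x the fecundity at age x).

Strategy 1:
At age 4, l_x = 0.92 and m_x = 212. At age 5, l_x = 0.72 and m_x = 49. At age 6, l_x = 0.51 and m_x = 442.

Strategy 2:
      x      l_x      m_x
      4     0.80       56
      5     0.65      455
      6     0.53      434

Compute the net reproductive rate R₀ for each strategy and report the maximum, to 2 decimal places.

Strategy 1: R₀ = 0.92×212 + 0.72×49 + 0.51×442 = 455.7400
Strategy 2: R₀ = 0.80×56 + 0.65×455 + 0.53×434 = 570.5700
Highest R₀: strategy 2 with 570.5700.

570.57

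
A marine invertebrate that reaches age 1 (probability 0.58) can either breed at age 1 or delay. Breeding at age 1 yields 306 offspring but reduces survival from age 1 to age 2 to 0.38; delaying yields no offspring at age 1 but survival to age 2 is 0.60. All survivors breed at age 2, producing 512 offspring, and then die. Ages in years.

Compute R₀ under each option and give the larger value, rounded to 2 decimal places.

290.32

breed at age 1: R₀ = 0.58 × (306 + 0.38 × 512) = 0.58 × 500.5600 = 290.3248
delay to age 2: R₀ = 0.58 × (0.60 × 512) = 0.58 × 307.2000 = 178.1760
Higher: breed at age 1 (290.3248).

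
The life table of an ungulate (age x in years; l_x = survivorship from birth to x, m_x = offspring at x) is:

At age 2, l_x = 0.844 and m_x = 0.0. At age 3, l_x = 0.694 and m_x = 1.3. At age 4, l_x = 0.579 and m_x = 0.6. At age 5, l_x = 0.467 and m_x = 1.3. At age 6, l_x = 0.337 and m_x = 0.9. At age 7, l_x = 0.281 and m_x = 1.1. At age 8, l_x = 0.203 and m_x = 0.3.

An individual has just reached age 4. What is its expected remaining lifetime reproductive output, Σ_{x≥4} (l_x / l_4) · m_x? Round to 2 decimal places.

l_4 = 0.579. Conditional survival from age 4 to x is l_x / l_4.
  x=4: (0.579/0.579) × 0.6 = 0.6000
  x=5: (0.467/0.579) × 1.3 = 1.0485
  x=6: (0.337/0.579) × 0.9 = 0.5238
  x=7: (0.281/0.579) × 1.1 = 0.5339
  x=8: (0.203/0.579) × 0.3 = 0.1052
Sum = 0.6000 + 1.0485 + 0.5238 + 0.5339 + 0.1052 = 2.8114

2.81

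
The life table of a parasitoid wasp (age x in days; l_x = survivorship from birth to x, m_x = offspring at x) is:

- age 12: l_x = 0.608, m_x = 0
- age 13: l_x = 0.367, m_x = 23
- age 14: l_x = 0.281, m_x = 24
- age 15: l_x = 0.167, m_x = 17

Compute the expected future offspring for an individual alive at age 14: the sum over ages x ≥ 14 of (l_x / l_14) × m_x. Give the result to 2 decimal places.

34.10

l_14 = 0.281. Conditional survival from age 14 to x is l_x / l_14.
  x=14: (0.281/0.281) × 24 = 24.0000
  x=15: (0.167/0.281) × 17 = 10.1032
Sum = 24.0000 + 10.1032 = 34.1032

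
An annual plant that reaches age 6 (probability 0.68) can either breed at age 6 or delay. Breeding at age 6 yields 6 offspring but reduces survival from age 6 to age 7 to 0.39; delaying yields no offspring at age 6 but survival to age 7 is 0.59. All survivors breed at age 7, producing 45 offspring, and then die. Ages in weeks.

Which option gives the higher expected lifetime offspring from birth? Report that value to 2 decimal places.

breed at age 6: R₀ = 0.68 × (6 + 0.39 × 45) = 0.68 × 23.5500 = 16.0140
delay to age 7: R₀ = 0.68 × (0.59 × 45) = 0.68 × 26.5500 = 18.0540
Higher: delay to age 7 (18.0540).

18.05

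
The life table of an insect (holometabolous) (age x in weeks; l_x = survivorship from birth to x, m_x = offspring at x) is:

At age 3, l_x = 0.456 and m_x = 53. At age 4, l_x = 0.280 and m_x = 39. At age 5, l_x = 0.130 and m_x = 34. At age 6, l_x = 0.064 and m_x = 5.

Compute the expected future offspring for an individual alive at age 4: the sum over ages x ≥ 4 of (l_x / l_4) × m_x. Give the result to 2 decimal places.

l_4 = 0.280. Conditional survival from age 4 to x is l_x / l_4.
  x=4: (0.280/0.280) × 39 = 39.0000
  x=5: (0.130/0.280) × 34 = 15.7857
  x=6: (0.064/0.280) × 5 = 1.1429
Sum = 39.0000 + 15.7857 + 1.1429 = 55.9286

55.93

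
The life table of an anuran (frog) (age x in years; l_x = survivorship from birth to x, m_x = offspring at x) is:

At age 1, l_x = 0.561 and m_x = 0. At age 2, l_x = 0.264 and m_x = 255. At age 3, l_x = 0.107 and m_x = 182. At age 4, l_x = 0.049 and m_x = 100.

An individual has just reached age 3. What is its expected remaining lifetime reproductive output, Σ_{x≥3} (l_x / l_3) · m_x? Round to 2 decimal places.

227.79

l_3 = 0.107. Conditional survival from age 3 to x is l_x / l_3.
  x=3: (0.107/0.107) × 182 = 182.0000
  x=4: (0.049/0.107) × 100 = 45.7944
Sum = 182.0000 + 45.7944 = 227.7944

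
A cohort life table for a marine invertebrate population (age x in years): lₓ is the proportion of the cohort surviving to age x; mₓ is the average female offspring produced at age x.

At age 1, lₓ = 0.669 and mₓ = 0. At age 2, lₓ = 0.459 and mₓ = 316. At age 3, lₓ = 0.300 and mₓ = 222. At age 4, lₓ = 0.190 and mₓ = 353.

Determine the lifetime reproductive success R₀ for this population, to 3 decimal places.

278.714

R₀ = Σ lₓ mₓ:
  age 1: 0.669 × 0 = 0.0000
  age 2: 0.459 × 316 = 145.0440
  age 3: 0.300 × 222 = 66.6000
  age 4: 0.190 × 353 = 67.0700
R₀ = 0.0000 + 145.0440 + 66.6000 + 67.0700 = 278.7140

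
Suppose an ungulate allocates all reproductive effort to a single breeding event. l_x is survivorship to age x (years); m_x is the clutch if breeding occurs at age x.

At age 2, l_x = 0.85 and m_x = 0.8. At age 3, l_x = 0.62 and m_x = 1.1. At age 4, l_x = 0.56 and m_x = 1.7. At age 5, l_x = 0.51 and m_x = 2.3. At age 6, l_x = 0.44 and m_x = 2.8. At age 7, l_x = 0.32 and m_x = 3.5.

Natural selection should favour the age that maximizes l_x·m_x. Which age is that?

6

Expected offspring if breeding at age x = l_x × m_x:
  age 2: 0.85 × 0.8 = 0.680
  age 3: 0.62 × 1.1 = 0.682
  age 4: 0.56 × 1.7 = 0.952
  age 5: 0.51 × 2.3 = 1.173
  age 6: 0.44 × 2.8 = 1.232
  age 7: 0.32 × 3.5 = 1.120
Maximum at age 6 (1.232).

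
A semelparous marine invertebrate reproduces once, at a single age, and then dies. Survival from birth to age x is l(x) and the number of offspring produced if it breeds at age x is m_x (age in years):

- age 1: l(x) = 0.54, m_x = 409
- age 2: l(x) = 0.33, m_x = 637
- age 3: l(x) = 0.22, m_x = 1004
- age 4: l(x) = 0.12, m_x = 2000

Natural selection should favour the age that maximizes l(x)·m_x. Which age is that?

Expected offspring if breeding at age x = l(x) × m_x:
  age 1: 0.54 × 409 = 220.860
  age 2: 0.33 × 637 = 210.210
  age 3: 0.22 × 1004 = 220.880
  age 4: 0.12 × 2000 = 240.000
Maximum at age 4 (240.000).

4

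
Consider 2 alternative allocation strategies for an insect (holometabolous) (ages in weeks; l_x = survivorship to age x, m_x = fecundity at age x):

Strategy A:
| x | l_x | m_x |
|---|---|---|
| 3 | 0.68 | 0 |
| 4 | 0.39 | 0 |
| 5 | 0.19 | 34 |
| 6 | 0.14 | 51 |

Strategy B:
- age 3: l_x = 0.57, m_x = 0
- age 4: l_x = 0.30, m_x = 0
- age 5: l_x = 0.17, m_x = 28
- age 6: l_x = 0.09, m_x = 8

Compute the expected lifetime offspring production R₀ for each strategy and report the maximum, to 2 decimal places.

Strategy A: R₀ = 0.68×0 + 0.39×0 + 0.19×34 + 0.14×51 = 13.6000
Strategy B: R₀ = 0.57×0 + 0.30×0 + 0.17×28 + 0.09×8 = 5.4800
Highest R₀: strategy A with 13.6000.

13.60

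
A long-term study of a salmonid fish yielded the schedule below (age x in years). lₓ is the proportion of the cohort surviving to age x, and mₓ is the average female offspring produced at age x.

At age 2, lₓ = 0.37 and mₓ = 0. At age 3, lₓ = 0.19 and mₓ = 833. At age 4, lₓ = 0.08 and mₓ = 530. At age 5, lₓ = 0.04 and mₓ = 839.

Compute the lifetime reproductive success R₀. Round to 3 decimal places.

234.230

R₀ = Σ lₓ mₓ:
  age 2: 0.37 × 0 = 0.0000
  age 3: 0.19 × 833 = 158.2700
  age 4: 0.08 × 530 = 42.4000
  age 5: 0.04 × 839 = 33.5600
R₀ = 0.0000 + 158.2700 + 42.4000 + 33.5600 = 234.2300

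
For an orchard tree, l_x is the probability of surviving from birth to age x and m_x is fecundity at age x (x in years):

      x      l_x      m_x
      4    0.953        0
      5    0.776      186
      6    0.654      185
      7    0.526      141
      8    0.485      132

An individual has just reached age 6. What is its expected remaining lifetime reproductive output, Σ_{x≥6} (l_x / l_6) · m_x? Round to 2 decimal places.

396.29

l_6 = 0.654. Conditional survival from age 6 to x is l_x / l_6.
  x=6: (0.654/0.654) × 185 = 185.0000
  x=7: (0.526/0.654) × 141 = 113.4037
  x=8: (0.485/0.654) × 132 = 97.8899
Sum = 185.0000 + 113.4037 + 97.8899 = 396.2936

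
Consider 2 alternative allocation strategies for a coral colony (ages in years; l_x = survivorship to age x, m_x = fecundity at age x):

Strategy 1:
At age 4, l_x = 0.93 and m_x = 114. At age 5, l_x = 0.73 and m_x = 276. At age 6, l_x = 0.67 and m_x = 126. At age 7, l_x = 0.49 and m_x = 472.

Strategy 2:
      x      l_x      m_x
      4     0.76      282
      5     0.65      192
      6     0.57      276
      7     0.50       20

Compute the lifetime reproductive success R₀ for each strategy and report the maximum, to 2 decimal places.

623.20

Strategy 1: R₀ = 0.93×114 + 0.73×276 + 0.67×126 + 0.49×472 = 623.2000
Strategy 2: R₀ = 0.76×282 + 0.65×192 + 0.57×276 + 0.50×20 = 506.4400
Highest R₀: strategy 1 with 623.2000.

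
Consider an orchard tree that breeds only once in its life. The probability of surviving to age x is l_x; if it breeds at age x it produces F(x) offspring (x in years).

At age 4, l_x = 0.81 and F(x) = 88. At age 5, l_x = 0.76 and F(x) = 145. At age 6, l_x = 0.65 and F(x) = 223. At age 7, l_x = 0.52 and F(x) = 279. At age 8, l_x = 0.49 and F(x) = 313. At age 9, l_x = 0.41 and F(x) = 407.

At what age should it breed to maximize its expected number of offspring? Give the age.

9

Expected offspring if breeding at age x = l_x × F(x):
  age 4: 0.81 × 88 = 71.280
  age 5: 0.76 × 145 = 110.200
  age 6: 0.65 × 223 = 144.950
  age 7: 0.52 × 279 = 145.080
  age 8: 0.49 × 313 = 153.370
  age 9: 0.41 × 407 = 166.870
Maximum at age 9 (166.870).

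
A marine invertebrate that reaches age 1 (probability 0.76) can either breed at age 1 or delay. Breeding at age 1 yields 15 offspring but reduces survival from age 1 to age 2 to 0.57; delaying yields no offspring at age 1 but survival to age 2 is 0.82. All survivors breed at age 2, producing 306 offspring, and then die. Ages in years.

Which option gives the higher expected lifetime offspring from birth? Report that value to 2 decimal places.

190.70

breed at age 1: R₀ = 0.76 × (15 + 0.57 × 306) = 0.76 × 189.4200 = 143.9592
delay to age 2: R₀ = 0.76 × (0.82 × 306) = 0.76 × 250.9200 = 190.6992
Higher: delay to age 2 (190.6992).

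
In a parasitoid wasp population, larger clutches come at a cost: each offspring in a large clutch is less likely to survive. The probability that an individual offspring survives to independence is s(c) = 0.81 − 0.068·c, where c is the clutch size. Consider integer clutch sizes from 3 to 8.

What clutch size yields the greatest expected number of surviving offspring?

6

Expected surviving offspring = c × s(c):
  c=3: 3 × 0.606 = 1.818
  c=4: 4 × 0.538 = 2.152
  c=5: 5 × 0.470 = 2.350
  c=6: 6 × 0.402 = 2.412
  c=7: 7 × 0.334 = 2.338
  c=8: 8 × 0.266 = 2.128
Maximum at c = 6 (2.412 surviving offspring).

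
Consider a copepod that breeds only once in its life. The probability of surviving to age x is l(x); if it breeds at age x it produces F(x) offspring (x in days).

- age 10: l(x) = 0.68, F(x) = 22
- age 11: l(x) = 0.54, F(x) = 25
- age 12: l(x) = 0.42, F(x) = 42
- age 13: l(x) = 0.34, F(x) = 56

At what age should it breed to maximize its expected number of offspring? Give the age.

13

Expected offspring if breeding at age x = l(x) × F(x):
  age 10: 0.68 × 22 = 14.960
  age 11: 0.54 × 25 = 13.500
  age 12: 0.42 × 42 = 17.640
  age 13: 0.34 × 56 = 19.040
Maximum at age 13 (19.040).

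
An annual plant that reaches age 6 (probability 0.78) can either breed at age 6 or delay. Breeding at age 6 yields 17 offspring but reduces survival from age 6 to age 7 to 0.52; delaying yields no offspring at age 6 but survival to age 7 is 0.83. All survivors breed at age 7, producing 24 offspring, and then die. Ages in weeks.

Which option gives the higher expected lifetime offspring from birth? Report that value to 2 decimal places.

22.99

breed at age 6: R₀ = 0.78 × (17 + 0.52 × 24) = 0.78 × 29.4800 = 22.9944
delay to age 7: R₀ = 0.78 × (0.83 × 24) = 0.78 × 19.9200 = 15.5376
Higher: breed at age 6 (22.9944).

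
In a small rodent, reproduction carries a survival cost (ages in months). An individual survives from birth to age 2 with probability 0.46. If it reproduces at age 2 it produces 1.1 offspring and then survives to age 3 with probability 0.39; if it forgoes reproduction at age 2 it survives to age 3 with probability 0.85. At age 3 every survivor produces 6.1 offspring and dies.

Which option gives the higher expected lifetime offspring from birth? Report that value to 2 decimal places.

breed at age 2: R₀ = 0.46 × (1.1 + 0.39 × 6.1) = 0.46 × 3.4790 = 1.6003
delay to age 3: R₀ = 0.46 × (0.85 × 6.1) = 0.46 × 5.1850 = 2.3851
Higher: delay to age 3 (2.3851).

2.39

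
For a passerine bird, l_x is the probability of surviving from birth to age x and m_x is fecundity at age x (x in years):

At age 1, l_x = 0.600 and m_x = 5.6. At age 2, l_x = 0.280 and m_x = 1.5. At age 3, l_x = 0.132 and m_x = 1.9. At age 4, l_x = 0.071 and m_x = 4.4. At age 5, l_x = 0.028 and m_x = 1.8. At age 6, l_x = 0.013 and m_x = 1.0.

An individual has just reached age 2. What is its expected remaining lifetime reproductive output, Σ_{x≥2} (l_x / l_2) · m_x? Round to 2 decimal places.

3.74

l_2 = 0.280. Conditional survival from age 2 to x is l_x / l_2.
  x=2: (0.280/0.280) × 1.5 = 1.5000
  x=3: (0.132/0.280) × 1.9 = 0.8957
  x=4: (0.071/0.280) × 4.4 = 1.1157
  x=5: (0.028/0.280) × 1.8 = 0.1800
  x=6: (0.013/0.280) × 1.0 = 0.0464
Sum = 1.5000 + 0.8957 + 1.1157 + 0.1800 + 0.0464 = 3.7379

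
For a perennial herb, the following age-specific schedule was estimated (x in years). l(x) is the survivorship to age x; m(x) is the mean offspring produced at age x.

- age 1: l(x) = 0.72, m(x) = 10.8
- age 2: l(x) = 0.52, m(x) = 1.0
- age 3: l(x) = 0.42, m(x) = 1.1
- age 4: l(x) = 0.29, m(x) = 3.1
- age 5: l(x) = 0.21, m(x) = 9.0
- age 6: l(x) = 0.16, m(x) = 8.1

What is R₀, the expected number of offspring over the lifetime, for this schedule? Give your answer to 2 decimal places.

12.84

R₀ = Σ l(x) m(x):
  age 1: 0.72 × 10.8 = 7.7760
  age 2: 0.52 × 1.0 = 0.5200
  age 3: 0.42 × 1.1 = 0.4620
  age 4: 0.29 × 3.1 = 0.8990
  age 5: 0.21 × 9.0 = 1.8900
  age 6: 0.16 × 8.1 = 1.2960
R₀ = 7.7760 + 0.5200 + 0.4620 + 0.8990 + 1.8900 + 1.2960 = 12.8430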